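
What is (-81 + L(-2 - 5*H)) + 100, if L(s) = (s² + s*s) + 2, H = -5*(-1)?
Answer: 1479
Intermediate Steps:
H = 5
L(s) = 2 + 2*s² (L(s) = (s² + s²) + 2 = 2*s² + 2 = 2 + 2*s²)
(-81 + L(-2 - 5*H)) + 100 = (-81 + (2 + 2*(-2 - 5*5)²)) + 100 = (-81 + (2 + 2*(-2 - 25)²)) + 100 = (-81 + (2 + 2*(-27)²)) + 100 = (-81 + (2 + 2*729)) + 100 = (-81 + (2 + 1458)) + 100 = (-81 + 1460) + 100 = 1379 + 100 = 1479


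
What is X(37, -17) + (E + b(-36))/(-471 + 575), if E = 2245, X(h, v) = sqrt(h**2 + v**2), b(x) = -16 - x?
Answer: 2265/104 + sqrt(1658) ≈ 62.497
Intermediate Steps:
X(37, -17) + (E + b(-36))/(-471 + 575) = sqrt(37**2 + (-17)**2) + (2245 + (-16 - 1*(-36)))/(-471 + 575) = sqrt(1369 + 289) + (2245 + (-16 + 36))/104 = sqrt(1658) + (2245 + 20)*(1/104) = sqrt(1658) + 2265*(1/104) = sqrt(1658) + 2265/104 = 2265/104 + sqrt(1658)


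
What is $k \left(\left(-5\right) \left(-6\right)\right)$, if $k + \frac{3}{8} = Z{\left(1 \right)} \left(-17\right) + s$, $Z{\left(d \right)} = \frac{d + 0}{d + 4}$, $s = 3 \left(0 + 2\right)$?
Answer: $\frac{267}{4} \approx 66.75$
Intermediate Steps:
$s = 6$ ($s = 3 \cdot 2 = 6$)
$Z{\left(d \right)} = \frac{d}{4 + d}$
$k = \frac{89}{40}$ ($k = - \frac{3}{8} + \left(1 \frac{1}{4 + 1} \left(-17\right) + 6\right) = - \frac{3}{8} + \left(1 \cdot \frac{1}{5} \left(-17\right) + 6\right) = - \frac{3}{8} + \left(\frac{1}{5} \left(-17\right) + 6\right) = - \frac{3}{8} + \left(- \frac{17}{5} + 6\right) = - \frac{3}{8} + \frac{13}{5} = \frac{89}{40} \approx 2.225$)
$k \left(\left(-5\right) \left(-6\right)\right) = \frac{89 \left(\left(-5\right) \left(-6\right)\right)}{40} = \frac{89}{40} \cdot 30 = \frac{267}{4}$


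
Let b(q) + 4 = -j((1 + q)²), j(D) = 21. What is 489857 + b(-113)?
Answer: 489832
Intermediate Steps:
b(q) = -25 (b(q) = -4 - 1*21 = -4 - 21 = -25)
489857 + b(-113) = 489857 - 25 = 489832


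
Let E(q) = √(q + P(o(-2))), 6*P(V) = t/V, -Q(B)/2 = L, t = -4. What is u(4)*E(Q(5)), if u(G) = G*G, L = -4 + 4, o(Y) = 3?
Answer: 16*I*√2/3 ≈ 7.5425*I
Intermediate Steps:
L = 0
Q(B) = 0 (Q(B) = -2*0 = 0)
u(G) = G²
P(V) = -2/(3*V) (P(V) = (-4/V)/6 = -2/(3*V))
E(q) = √(-2/9 + q) (E(q) = √(q - ⅔/3) = √(q - ⅔*⅓) = √(q - 2/9) = √(-2/9 + q))
u(4)*E(Q(5)) = 4²*(√(-2 + 9*0)/3) = 16*(√(-2 + 0)/3) = 16*(√(-2)/3) = 16*((I*√2)/3) = 16*(I*√2/3) = 16*I*√2/3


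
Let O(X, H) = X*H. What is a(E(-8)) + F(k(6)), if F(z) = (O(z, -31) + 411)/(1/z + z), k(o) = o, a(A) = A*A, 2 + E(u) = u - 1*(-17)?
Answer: 3163/37 ≈ 85.486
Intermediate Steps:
E(u) = 15 + u (E(u) = -2 + (u - 1*(-17)) = -2 + (u + 17) = -2 + (17 + u) = 15 + u)
a(A) = A²
O(X, H) = H*X
F(z) = (411 - 31*z)/(z + 1/z) (F(z) = (-31*z + 411)/(1/z + z) = (411 - 31*z)/(z + 1/z))
a(E(-8)) + F(k(6)) = (15 - 8)² + 6*(411 - 31*6)/(1 + 6²) = 7² + 6*(411 - 186)/(1 + 36) = 49 + 6*225/37 = 49 + 6*(1/37)*225 = 49 + 1350/37 = 3163/37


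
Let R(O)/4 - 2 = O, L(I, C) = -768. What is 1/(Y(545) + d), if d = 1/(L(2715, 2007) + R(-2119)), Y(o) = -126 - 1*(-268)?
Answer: 9236/1311511 ≈ 0.0070423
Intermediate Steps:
Y(o) = 142 (Y(o) = -126 + 268 = 142)
R(O) = 8 + 4*O
d = -1/9236 (d = 1/(-768 + (8 + 4*(-2119))) = 1/(-768 + (8 - 8476)) = 1/(-768 - 8468) = 1/(-9236) = -1/9236 ≈ -0.00010827)
1/(Y(545) + d) = 1/(142 - 1/9236) = 1/(1311511/9236) = 9236/1311511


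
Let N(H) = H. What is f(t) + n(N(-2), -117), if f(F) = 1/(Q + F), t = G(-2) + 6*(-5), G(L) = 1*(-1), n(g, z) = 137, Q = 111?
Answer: 10961/80 ≈ 137.01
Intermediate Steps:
G(L) = -1
t = -31 (t = -1 + 6*(-5) = -1 - 30 = -31)
f(F) = 1/(111 + F)
f(t) + n(N(-2), -117) = 1/(111 - 31) + 137 = 1/80 + 137 = 10961/80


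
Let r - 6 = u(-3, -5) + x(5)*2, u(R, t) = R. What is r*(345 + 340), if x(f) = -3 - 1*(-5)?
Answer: 4795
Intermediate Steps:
x(f) = 2 (x(f) = -3 + 5 = 2)
r = 7 (r = 6 + (-3 + 2*2) = 6 + (-3 + 4) = 6 + 1 = 7)
r*(345 + 340) = 7*(345 + 340) = 7*685 = 4795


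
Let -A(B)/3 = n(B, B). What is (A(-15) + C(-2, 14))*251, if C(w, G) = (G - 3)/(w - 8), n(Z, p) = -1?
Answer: 4769/10 ≈ 476.90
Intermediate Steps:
C(w, G) = (-3 + G)/(-8 + w)
A(B) = 3 (A(B) = -3*(-1) = 3)
(A(-15) + C(-2, 14))*251 = (3 + (-3 + 14)/(-8 - 2))*251 = (3 + 11/(-10))*251 = (3 - ⅒*11)*251 = (3 - 11/10)*251 = (19/10)*251 = 4769/10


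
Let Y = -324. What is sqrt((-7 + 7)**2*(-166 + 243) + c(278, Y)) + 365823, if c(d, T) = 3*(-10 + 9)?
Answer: 365823 + I*sqrt(3) ≈ 3.6582e+5 + 1.732*I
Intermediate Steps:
c(d, T) = -3 (c(d, T) = 3*(-1) = -3)
sqrt((-7 + 7)**2*(-166 + 243) + c(278, Y)) + 365823 = sqrt((-7 + 7)**2*(-166 + 243) - 3) + 365823 = sqrt(0**2*77 - 3) + 365823 = sqrt(0*77 - 3) + 365823 = sqrt(0 - 3) + 365823 = sqrt(-3) + 365823 = I*sqrt(3) + 365823 = 365823 + I*sqrt(3)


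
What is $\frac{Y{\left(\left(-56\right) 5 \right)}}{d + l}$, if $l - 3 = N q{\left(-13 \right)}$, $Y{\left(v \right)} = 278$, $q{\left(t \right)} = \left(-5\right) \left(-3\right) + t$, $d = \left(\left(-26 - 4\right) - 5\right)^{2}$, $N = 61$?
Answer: $\frac{139}{675} \approx 0.20593$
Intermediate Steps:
$d = 1225$ ($d = \left(\left(-26 - 4\right) - 5\right)^{2} = \left(-30 - 5\right)^{2} = \left(-35\right)^{2} = 1225$)
$q{\left(t \right)} = 15 + t$
$l = 125$ ($l = 3 + 61 \left(15 - 13\right) = 3 + 61 \cdot 2 = 3 + 122 = 125$)
$\frac{Y{\left(\left(-56\right) 5 \right)}}{d + l} = \frac{278}{1225 + 125} = \frac{278}{1350} = 278 \cdot \frac{1}{1350} = \frac{139}{675}$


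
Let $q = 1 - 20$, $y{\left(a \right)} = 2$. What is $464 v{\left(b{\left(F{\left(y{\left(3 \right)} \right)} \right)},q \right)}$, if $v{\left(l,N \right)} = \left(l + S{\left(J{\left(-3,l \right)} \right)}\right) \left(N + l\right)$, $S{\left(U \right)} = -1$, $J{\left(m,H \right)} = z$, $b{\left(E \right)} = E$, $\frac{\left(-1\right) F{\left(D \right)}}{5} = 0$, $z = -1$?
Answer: $8816$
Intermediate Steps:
$F{\left(D \right)} = 0$ ($F{\left(D \right)} = \left(-5\right) 0 = 0$)
$J{\left(m,H \right)} = -1$
$q = -19$
$v{\left(l,N \right)} = \left(-1 + l\right) \left(N + l\right)$ ($v{\left(l,N \right)} = \left(l - 1\right) \left(N + l\right) = \left(-1 + l\right) \left(N + l\right)$)
$464 v{\left(b{\left(F{\left(y{\left(3 \right)} \right)} \right)},q \right)} = 464 \left(0^{2} - -19 - 0 - 0\right) = 464 \left(0 + 19 + 0 + 0\right) = 464 \cdot 19 = 8816$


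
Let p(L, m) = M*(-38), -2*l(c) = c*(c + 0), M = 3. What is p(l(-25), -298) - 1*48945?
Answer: -49059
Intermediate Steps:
l(c) = -c**2/2 (l(c) = -c*(c + 0)/2 = -c*c/2 = -c**2/2)
p(L, m) = -114 (p(L, m) = 3*(-38) = -114)
p(l(-25), -298) - 1*48945 = -114 - 1*48945 = -114 - 48945 = -49059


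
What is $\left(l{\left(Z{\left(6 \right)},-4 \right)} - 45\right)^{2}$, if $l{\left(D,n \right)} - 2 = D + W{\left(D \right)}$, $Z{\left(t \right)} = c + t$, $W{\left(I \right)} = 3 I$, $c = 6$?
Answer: $25$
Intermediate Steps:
$Z{\left(t \right)} = 6 + t$
$l{\left(D,n \right)} = 2 + 4 D$ ($l{\left(D,n \right)} = 2 + \left(D + 3 D\right) = 2 + 4 D$)
$\left(l{\left(Z{\left(6 \right)},-4 \right)} - 45\right)^{2} = \left(\left(2 + 4 \left(6 + 6\right)\right) - 45\right)^{2} = \left(\left(2 + 4 \cdot 12\right) - 45\right)^{2} = \left(\left(2 + 48\right) - 45\right)^{2} = \left(50 - 45\right)^{2} = 5^{2} = 25$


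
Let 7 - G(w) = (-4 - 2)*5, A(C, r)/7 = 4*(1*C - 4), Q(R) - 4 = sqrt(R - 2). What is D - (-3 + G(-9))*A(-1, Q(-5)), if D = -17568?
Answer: -12808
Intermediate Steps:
Q(R) = 4 + sqrt(-2 + R) (Q(R) = 4 + sqrt(R - 2) = 4 + sqrt(-2 + R))
A(C, r) = -112 + 28*C (A(C, r) = 7*(4*(1*C - 4)) = 7*(4*(C - 4)) = 7*(4*(-4 + C)) = 7*(-16 + 4*C) = -112 + 28*C)
G(w) = 37 (G(w) = 7 - (-4 - 2)*5 = 7 - (-6)*5 = 7 - 1*(-30) = 7 + 30 = 37)
D - (-3 + G(-9))*A(-1, Q(-5)) = -17568 - (-3 + 37)*(-112 + 28*(-1)) = -17568 - 34*(-112 - 28) = -17568 - 34*(-140) = -17568 - 1*(-4760) = -17568 + 4760 = -12808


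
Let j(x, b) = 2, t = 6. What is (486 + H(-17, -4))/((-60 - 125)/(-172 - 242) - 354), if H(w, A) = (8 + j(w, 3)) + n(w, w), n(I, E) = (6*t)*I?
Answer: 48024/146371 ≈ 0.32810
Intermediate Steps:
n(I, E) = 36*I (n(I, E) = (6*6)*I = 36*I)
H(w, A) = 10 + 36*w (H(w, A) = (8 + 2) + 36*w = 10 + 36*w)
(486 + H(-17, -4))/((-60 - 125)/(-172 - 242) - 354) = (486 + (10 + 36*(-17)))/((-60 - 125)/(-172 - 242) - 354) = (486 + (10 - 612))/(-185/(-414) - 354) = (486 - 602)/(-185*(-1/414) - 354) = -116/(185/414 - 354) = -116/(-146371/414) = -116*(-414/146371) = 48024/146371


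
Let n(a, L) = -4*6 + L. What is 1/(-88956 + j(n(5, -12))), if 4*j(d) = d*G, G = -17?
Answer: -1/88803 ≈ -1.1261e-5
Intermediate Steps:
n(a, L) = -24 + L
j(d) = -17*d/4 (j(d) = (d*(-17))/4 = (-17*d)/4 = -17*d/4)
1/(-88956 + j(n(5, -12))) = 1/(-88956 - 17*(-24 - 12)/4) = 1/(-88956 - 17/4*(-36)) = 1/(-88956 + 153) = 1/(-88803) = -1/88803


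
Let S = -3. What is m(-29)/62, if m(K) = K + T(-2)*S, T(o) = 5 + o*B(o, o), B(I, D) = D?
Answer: -28/31 ≈ -0.90323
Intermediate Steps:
T(o) = 5 + o² (T(o) = 5 + o*o = 5 + o²)
m(K) = -27 + K (m(K) = K + (5 + (-2)²)*(-3) = K + (5 + 4)*(-3) = K + 9*(-3) = K - 27 = -27 + K)
m(-29)/62 = (-27 - 29)/62 = -56*1/62 = -28/31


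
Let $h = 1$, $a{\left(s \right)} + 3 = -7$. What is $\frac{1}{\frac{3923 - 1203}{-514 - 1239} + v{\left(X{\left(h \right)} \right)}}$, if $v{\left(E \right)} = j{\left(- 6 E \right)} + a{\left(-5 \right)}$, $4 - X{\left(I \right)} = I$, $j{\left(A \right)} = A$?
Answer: $- \frac{1753}{51804} \approx -0.033839$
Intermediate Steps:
$a{\left(s \right)} = -10$ ($a{\left(s \right)} = -3 - 7 = -10$)
$X{\left(I \right)} = 4 - I$
$v{\left(E \right)} = -10 - 6 E$ ($v{\left(E \right)} = - 6 E - 10 = -10 - 6 E$)
$\frac{1}{\frac{3923 - 1203}{-514 - 1239} + v{\left(X{\left(h \right)} \right)}} = \frac{1}{\frac{3923 - 1203}{-514 - 1239} - \left(10 + 6 \left(4 - 1\right)\right)} = \frac{1}{\frac{2720}{-1753} - \left(10 + 6 \left(4 - 1\right)\right)} = \frac{1}{2720 \left(- \frac{1}{1753}\right) - 28} = \frac{1}{- \frac{2720}{1753} - 28} = \frac{1}{- \frac{51804}{1753}} = - \frac{1753}{51804}$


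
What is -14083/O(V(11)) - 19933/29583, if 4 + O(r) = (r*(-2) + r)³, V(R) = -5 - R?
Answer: -166061075/40351212 ≈ -4.1154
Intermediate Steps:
O(r) = -4 - r³ (O(r) = -4 + (r*(-2) + r)³ = -4 + (-2*r + r)³ = -4 + (-r)³ = -4 - r³)
-14083/O(V(11)) - 19933/29583 = -14083/(-4 - (-5 - 1*11)³) - 19933/29583 = -14083/(-4 - (-5 - 11)³) - 19933*1/29583 = -14083/(-4 - 1*(-16)³) - 19933/29583 = -14083/(-4 - 1*(-4096)) - 19933/29583 = -14083/(-4 + 4096) - 19933/29583 = -14083/4092 - 19933/29583 = -166061075/40351212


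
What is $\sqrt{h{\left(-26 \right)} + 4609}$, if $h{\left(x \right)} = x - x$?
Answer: $\sqrt{4609} \approx 67.89$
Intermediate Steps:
$h{\left(x \right)} = 0$
$\sqrt{h{\left(-26 \right)} + 4609} = \sqrt{0 + 4609} = \sqrt{4609}$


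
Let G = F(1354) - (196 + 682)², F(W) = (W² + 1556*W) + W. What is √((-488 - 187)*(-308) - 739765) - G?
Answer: -3170610 + I*√531865 ≈ -3.1706e+6 + 729.29*I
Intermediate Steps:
F(W) = W² + 1557*W
G = 3170610 (G = 1354*(1557 + 1354) - (196 + 682)² = 1354*2911 - 1*878² = 3941494 - 1*770884 = 3941494 - 770884 = 3170610)
√((-488 - 187)*(-308) - 739765) - G = √((-488 - 187)*(-308) - 739765) - 1*3170610 = √(-675*(-308) - 739765) - 3170610 = √(207900 - 739765) - 3170610 = √(-531865) - 3170610 = I*√531865 - 3170610 = -3170610 + I*√531865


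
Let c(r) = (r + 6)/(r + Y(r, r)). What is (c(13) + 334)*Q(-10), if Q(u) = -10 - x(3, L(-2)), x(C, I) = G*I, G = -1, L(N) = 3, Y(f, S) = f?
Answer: -60921/26 ≈ -2343.1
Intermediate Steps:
x(C, I) = -I
c(r) = (6 + r)/(2*r) (c(r) = (r + 6)/(r + r) = (6 + r)/((2*r)) = (6 + r)*(1/(2*r)) = (6 + r)/(2*r))
Q(u) = -7 (Q(u) = -10 - (-1)*3 = -10 - 1*(-3) = -10 + 3 = -7)
(c(13) + 334)*Q(-10) = ((1/2)*(6 + 13)/13 + 334)*(-7) = ((1/2)*(1/13)*19 + 334)*(-7) = (19/26 + 334)*(-7) = (8703/26)*(-7) = -60921/26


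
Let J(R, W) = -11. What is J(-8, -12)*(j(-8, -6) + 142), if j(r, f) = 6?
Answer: -1628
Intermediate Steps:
J(-8, -12)*(j(-8, -6) + 142) = -11*(6 + 142) = -11*148 = -1628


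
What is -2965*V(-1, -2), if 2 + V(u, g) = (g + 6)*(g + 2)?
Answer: 5930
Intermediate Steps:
V(u, g) = -2 + (2 + g)*(6 + g) (V(u, g) = -2 + (g + 6)*(g + 2) = -2 + (6 + g)*(2 + g) = -2 + (2 + g)*(6 + g))
-2965*V(-1, -2) = -2965*(10 + (-2)² + 8*(-2)) = -2965*(10 + 4 - 16) = -2965*(-2) = 5930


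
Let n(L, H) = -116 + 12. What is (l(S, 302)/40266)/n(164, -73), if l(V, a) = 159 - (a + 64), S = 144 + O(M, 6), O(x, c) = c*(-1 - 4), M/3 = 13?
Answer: 23/465296 ≈ 4.9431e-5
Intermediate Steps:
M = 39 (M = 3*13 = 39)
O(x, c) = -5*c (O(x, c) = c*(-5) = -5*c)
S = 114 (S = 144 - 5*6 = 144 - 30 = 114)
n(L, H) = -104
l(V, a) = 95 - a (l(V, a) = 159 - (64 + a) = 159 + (-64 - a) = 95 - a)
(l(S, 302)/40266)/n(164, -73) = ((95 - 1*302)/40266)/(-104) = ((95 - 302)*(1/40266))*(-1/104) = -207*1/40266*(-1/104) = -23/4474*(-1/104) = 23/465296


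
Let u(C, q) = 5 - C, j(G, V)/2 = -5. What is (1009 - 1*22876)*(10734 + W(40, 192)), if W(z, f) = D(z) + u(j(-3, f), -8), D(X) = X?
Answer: -235923063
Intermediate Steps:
j(G, V) = -10 (j(G, V) = 2*(-5) = -10)
W(z, f) = 15 + z (W(z, f) = z + (5 - 1*(-10)) = z + (5 + 10) = z + 15 = 15 + z)
(1009 - 1*22876)*(10734 + W(40, 192)) = (1009 - 1*22876)*(10734 + (15 + 40)) = (1009 - 22876)*(10734 + 55) = -21867*10789 = -235923063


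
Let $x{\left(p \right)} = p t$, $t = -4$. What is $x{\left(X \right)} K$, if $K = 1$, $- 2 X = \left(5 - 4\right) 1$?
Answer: $2$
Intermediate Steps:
$X = - \frac{1}{2}$ ($X = - \frac{\left(5 - 4\right) 1}{2} = - \frac{1 \cdot 1}{2} = \left(- \frac{1}{2}\right) 1 = - \frac{1}{2} \approx -0.5$)
$x{\left(p \right)} = - 4 p$ ($x{\left(p \right)} = p \left(-4\right) = - 4 p$)
$x{\left(X \right)} K = \left(-4\right) \left(- \frac{1}{2}\right) 1 = 2 \cdot 1 = 2$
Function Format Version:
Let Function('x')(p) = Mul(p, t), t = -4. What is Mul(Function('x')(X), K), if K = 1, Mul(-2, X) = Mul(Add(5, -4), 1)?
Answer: 2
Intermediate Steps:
X = Rational(-1, 2) (X = Mul(Rational(-1, 2), Mul(Add(5, -4), 1)) = Mul(Rational(-1, 2), Mul(1, 1)) = Mul(Rational(-1, 2), 1) = Rational(-1, 2) ≈ -0.50000)
Function('x')(p) = Mul(-4, p) (Function('x')(p) = Mul(p, -4) = Mul(-4, p))
Mul(Function('x')(X), K) = Mul(Mul(-4, Rational(-1, 2)), 1) = Mul(2, 1) = 2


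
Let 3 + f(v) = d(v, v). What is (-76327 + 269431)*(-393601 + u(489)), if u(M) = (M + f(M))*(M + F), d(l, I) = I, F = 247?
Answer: 62565502896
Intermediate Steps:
f(v) = -3 + v
u(M) = (-3 + 2*M)*(247 + M) (u(M) = (M + (-3 + M))*(M + 247) = (-3 + 2*M)*(247 + M))
(-76327 + 269431)*(-393601 + u(489)) = (-76327 + 269431)*(-393601 + (-741 + 2*489² + 491*489)) = 193104*(-393601 + (-741 + 2*239121 + 240099)) = 193104*(-393601 + (-741 + 478242 + 240099)) = 193104*(-393601 + 717600) = 193104*323999 = 62565502896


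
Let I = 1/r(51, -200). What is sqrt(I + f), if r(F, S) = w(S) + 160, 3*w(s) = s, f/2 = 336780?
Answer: sqrt(13201776210)/140 ≈ 820.71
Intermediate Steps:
f = 673560 (f = 2*336780 = 673560)
w(s) = s/3
r(F, S) = 160 + S/3 (r(F, S) = S/3 + 160 = 160 + S/3)
I = 3/280 (I = 1/(160 + (1/3)*(-200)) = 1/(160 - 200/3) = 1/(280/3) = 3/280 ≈ 0.010714)
sqrt(I + f) = sqrt(3/280 + 673560) = sqrt(188596803/280) = sqrt(13201776210)/140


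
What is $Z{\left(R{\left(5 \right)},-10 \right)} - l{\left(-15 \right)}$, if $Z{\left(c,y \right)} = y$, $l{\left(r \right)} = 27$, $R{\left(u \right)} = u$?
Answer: $-37$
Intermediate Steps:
$Z{\left(R{\left(5 \right)},-10 \right)} - l{\left(-15 \right)} = -10 - 27 = -37$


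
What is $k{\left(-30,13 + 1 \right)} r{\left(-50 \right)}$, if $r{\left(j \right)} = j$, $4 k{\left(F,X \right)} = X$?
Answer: $-175$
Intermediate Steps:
$k{\left(F,X \right)} = \frac{X}{4}$
$k{\left(-30,13 + 1 \right)} r{\left(-50 \right)} = \frac{13 + 1}{4} \left(-50\right) = \frac{1}{4} \cdot 14 \left(-50\right) = \frac{7}{2} \left(-50\right) = -175$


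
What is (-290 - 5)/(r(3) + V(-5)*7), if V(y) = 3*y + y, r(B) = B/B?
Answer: 295/139 ≈ 2.1223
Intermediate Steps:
r(B) = 1
V(y) = 4*y
(-290 - 5)/(r(3) + V(-5)*7) = (-290 - 5)/(1 + (4*(-5))*7) = -295/(1 - 20*7) = -295/(1 - 140) = -295/(-139) = -295*(-1/139) = 295/139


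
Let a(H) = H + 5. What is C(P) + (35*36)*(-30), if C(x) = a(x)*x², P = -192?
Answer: -6931368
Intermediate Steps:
a(H) = 5 + H
C(x) = x²*(5 + x) (C(x) = (5 + x)*x² = x²*(5 + x))
C(P) + (35*36)*(-30) = (-192)²*(5 - 192) + (35*36)*(-30) = 36864*(-187) + 1260*(-30) = -6893568 - 37800 = -6931368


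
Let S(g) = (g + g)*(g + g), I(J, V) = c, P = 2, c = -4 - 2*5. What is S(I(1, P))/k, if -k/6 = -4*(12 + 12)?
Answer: 49/36 ≈ 1.3611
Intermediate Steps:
c = -14 (c = -4 - 10 = -14)
I(J, V) = -14
S(g) = 4*g² (S(g) = (2*g)*(2*g) = 4*g²)
k = 576 (k = -(-24)*(12 + 12) = -(-24)*24 = -6*(-96) = 576)
S(I(1, P))/k = (4*(-14)²)/576 = (4*196)*(1/576) = 784*(1/576) = 49/36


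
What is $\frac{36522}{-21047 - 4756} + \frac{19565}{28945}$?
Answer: $- \frac{1753313}{2371009} \approx -0.73948$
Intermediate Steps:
$\frac{36522}{-21047 - 4756} + \frac{19565}{28945} = \frac{36522}{-25803} + 19565 \cdot \frac{1}{28945} = 36522 \left(- \frac{1}{25803}\right) + \frac{559}{827} = - \frac{4058}{2867} + \frac{559}{827} = - \frac{1753313}{2371009}$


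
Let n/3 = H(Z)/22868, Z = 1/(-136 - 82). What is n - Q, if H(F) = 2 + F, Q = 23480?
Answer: -117053058215/4985224 ≈ -23480.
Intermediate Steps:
Z = -1/218 (Z = 1/(-218) = -1/218 ≈ -0.0045872)
n = 1305/4985224 (n = 3*((2 - 1/218)/22868) = 3*((435/218)*(1/22868)) = 3*(435/4985224) = 1305/4985224 ≈ 0.00026177)
n - Q = 1305/4985224 - 1*23480 = 1305/4985224 - 23480 = -117053058215/4985224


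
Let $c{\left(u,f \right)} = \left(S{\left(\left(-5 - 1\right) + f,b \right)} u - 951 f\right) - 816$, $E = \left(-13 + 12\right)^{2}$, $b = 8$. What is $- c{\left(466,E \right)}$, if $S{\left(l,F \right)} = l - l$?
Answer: $1767$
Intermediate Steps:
$S{\left(l,F \right)} = 0$
$E = 1$ ($E = \left(-1\right)^{2} = 1$)
$c{\left(u,f \right)} = -816 - 951 f$ ($c{\left(u,f \right)} = \left(0 u - 951 f\right) - 816 = \left(0 - 951 f\right) - 816 = - 951 f - 816 = -816 - 951 f$)
$- c{\left(466,E \right)} = - (-816 - 951) = \left(-1\right) \left(-1767\right) = 1767$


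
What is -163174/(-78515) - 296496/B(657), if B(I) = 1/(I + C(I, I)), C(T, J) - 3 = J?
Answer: -30658947827306/78515 ≈ -3.9048e+8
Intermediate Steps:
C(T, J) = 3 + J
B(I) = 1/(3 + 2*I) (B(I) = 1/(I + (3 + I)) = 1/(3 + 2*I))
-163174/(-78515) - 296496/B(657) = -163174/(-78515) - 296496/(1/(3 + 2*657)) = -163174*(-1/78515) - 296496/(1/(3 + 1314)) = 163174/78515 - 296496/(1/1317) = 163174/78515 - 296496/1/1317 = 163174/78515 - 296496*1317 = 163174/78515 - 390485232 = -30658947827306/78515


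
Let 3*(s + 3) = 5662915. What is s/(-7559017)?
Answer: -5662906/22677051 ≈ -0.24972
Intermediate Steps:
s = 5662906/3 (s = -3 + (⅓)*5662915 = -3 + 5662915/3 = 5662906/3 ≈ 1.8876e+6)
s/(-7559017) = (5662906/3)/(-7559017) = (5662906/3)*(-1/7559017) = -5662906/22677051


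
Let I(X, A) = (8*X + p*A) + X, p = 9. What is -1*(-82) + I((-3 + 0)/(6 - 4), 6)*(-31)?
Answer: -2347/2 ≈ -1173.5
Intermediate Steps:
I(X, A) = 9*A + 9*X (I(X, A) = (8*X + 9*A) + X = 9*A + 9*X)
-1*(-82) + I((-3 + 0)/(6 - 4), 6)*(-31) = -1*(-82) + (9*6 + 9*((-3 + 0)/(6 - 4)))*(-31) = 82 + (54 + 9*(-3/2))*(-31) = 82 + (54 - 27/2)*(-31) = 82 + (81/2)*(-31) = 82 - 2511/2 = -2347/2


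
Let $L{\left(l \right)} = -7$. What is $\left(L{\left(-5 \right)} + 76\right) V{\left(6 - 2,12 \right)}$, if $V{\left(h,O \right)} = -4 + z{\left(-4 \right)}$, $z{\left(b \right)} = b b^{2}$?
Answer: $-4692$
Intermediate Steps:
$z{\left(b \right)} = b^{3}$
$V{\left(h,O \right)} = -68$ ($V{\left(h,O \right)} = -4 + \left(-4\right)^{3} = -4 - 64 = -68$)
$\left(L{\left(-5 \right)} + 76\right) V{\left(6 - 2,12 \right)} = \left(-7 + 76\right) \left(-68\right) = 69 \left(-68\right) = -4692$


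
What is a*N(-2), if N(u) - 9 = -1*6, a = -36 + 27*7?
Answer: 459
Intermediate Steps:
a = 153 (a = -36 + 189 = 153)
N(u) = 3 (N(u) = 9 - 1*6 = 9 - 6 = 3)
a*N(-2) = 153*3 = 459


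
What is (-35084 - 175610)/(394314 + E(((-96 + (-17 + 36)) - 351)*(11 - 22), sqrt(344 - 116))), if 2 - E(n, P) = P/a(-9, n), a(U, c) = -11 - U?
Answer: -83080015304/155485107799 + 210694*sqrt(57)/155485107799 ≈ -0.53432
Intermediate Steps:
E(n, P) = 2 + P/2 (E(n, P) = 2 - P/(-11 - 1*(-9)) = 2 - P/(-11 + 9) = 2 - P/(-2) = 2 - P*(-1)/2 = 2 - (-1)*P/2 = 2 + P/2)
(-35084 - 175610)/(394314 + E(((-96 + (-17 + 36)) - 351)*(11 - 22), sqrt(344 - 116))) = (-35084 - 175610)/(394314 + (2 + sqrt(344 - 116)/2)) = -210694/(394314 + (2 + sqrt(228)/2)) = -210694/(394314 + (2 + (2*sqrt(57))/2)) = -210694/(394314 + (2 + sqrt(57))) = -210694/(394316 + sqrt(57))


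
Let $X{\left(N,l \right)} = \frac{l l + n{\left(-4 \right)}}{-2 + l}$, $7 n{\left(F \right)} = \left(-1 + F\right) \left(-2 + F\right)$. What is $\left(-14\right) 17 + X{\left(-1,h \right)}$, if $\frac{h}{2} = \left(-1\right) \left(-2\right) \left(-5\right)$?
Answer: $- \frac{19741}{77} \approx -256.38$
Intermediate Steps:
$n{\left(F \right)} = \frac{\left(-1 + F\right) \left(-2 + F\right)}{7}$
$h = -20$ ($h = 2 \left(-1\right) \left(-2\right) \left(-5\right) = 2 \cdot 2 \left(-5\right) = 2 \left(-10\right) = -20$)
$X{\left(N,l \right)} = \frac{\frac{30}{7} + l^{2}}{-2 + l}$ ($X{\left(N,l \right)} = \frac{l l + \left(\frac{2}{7} - - \frac{12}{7} + \frac{\left(-4\right)^{2}}{7}\right)}{-2 + l} = \frac{l^{2} + \left(\frac{2}{7} + \frac{12}{7} + \frac{1}{7} \cdot 16\right)}{-2 + l} = \frac{l^{2} + \left(\frac{2}{7} + \frac{12}{7} + \frac{16}{7}\right)}{-2 + l} = \frac{l^{2} + \frac{30}{7}}{-2 + l} = \frac{\frac{30}{7} + l^{2}}{-2 + l}$)
$\left(-14\right) 17 + X{\left(-1,h \right)} = \left(-14\right) 17 + \frac{\frac{30}{7} + \left(-20\right)^{2}}{-2 - 20} = -238 + \frac{\frac{30}{7} + 400}{-22} = -238 - \frac{1415}{77} = - \frac{19741}{77}$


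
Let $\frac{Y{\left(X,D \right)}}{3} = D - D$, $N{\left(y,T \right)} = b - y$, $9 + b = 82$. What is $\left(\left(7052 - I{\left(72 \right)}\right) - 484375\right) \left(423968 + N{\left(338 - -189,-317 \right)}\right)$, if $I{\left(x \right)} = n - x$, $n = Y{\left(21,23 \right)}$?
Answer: $-202122480014$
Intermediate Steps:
$b = 73$ ($b = -9 + 82 = 73$)
$N{\left(y,T \right)} = 73 - y$
$Y{\left(X,D \right)} = 0$ ($Y{\left(X,D \right)} = 3 \left(D - D\right) = 3 \cdot 0 = 0$)
$n = 0$
$I{\left(x \right)} = - x$ ($I{\left(x \right)} = 0 - x = - x$)
$\left(\left(7052 - I{\left(72 \right)}\right) - 484375\right) \left(423968 + N{\left(338 - -189,-317 \right)}\right) = \left(\left(7052 - \left(-1\right) 72\right) - 484375\right) \left(423968 - \left(265 + 189\right)\right) = \left(\left(7052 - -72\right) - 484375\right) \left(423968 + \left(73 - \left(338 + 189\right)\right)\right) = \left(\left(7052 + 72\right) - 484375\right) \left(423968 + \left(73 - 527\right)\right) = \left(7124 - 484375\right) \left(423968 + \left(73 - 527\right)\right) = - 477251 \left(423968 - 454\right) = \left(-477251\right) 423514 = -202122480014$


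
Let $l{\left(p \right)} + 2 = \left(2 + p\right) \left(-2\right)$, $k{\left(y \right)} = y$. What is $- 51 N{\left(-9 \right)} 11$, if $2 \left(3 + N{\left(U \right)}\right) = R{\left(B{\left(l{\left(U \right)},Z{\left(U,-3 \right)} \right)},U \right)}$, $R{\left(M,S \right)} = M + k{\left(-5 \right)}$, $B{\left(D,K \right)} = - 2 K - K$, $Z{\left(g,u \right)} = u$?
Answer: $561$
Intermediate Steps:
$l{\left(p \right)} = -6 - 2 p$ ($l{\left(p \right)} = -2 + \left(2 + p\right) \left(-2\right) = -2 - \left(4 + 2 p\right) = -6 - 2 p$)
$B{\left(D,K \right)} = - 3 K$
$R{\left(M,S \right)} = -5 + M$ ($R{\left(M,S \right)} = M - 5 = -5 + M$)
$N{\left(U \right)} = -1$ ($N{\left(U \right)} = -3 + \frac{-5 - -9}{2} = -3 + \frac{-5 + 9}{2} = -3 + \frac{1}{2} \cdot 4 = -3 + 2 = -1$)
$- 51 N{\left(-9 \right)} 11 = \left(-51\right) \left(-1\right) 11 = 51 \cdot 11 = 561$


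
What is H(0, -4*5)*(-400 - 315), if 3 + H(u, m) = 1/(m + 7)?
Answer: 2200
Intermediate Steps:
H(u, m) = -3 + 1/(7 + m) (H(u, m) = -3 + 1/(m + 7) = -3 + 1/(7 + m))
H(0, -4*5)*(-400 - 315) = ((-20 - (-12)*5)/(7 - 4*5))*(-400 - 315) = ((-20 - 3*(-20))/(7 - 20))*(-715) = ((-20 + 60)/(-13))*(-715) = -1/13*40*(-715) = -40/13*(-715) = 2200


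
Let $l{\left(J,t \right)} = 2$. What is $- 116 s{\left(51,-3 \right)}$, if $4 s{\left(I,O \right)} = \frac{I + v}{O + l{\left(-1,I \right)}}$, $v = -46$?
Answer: $145$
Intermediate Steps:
$s{\left(I,O \right)} = \frac{-46 + I}{4 \left(2 + O\right)}$ ($s{\left(I,O \right)} = \frac{\left(I - 46\right) \frac{1}{O + 2}}{4} = \frac{\left(-46 + I\right) \frac{1}{2 + O}}{4} = \frac{\frac{1}{2 + O} \left(-46 + I\right)}{4} = \frac{-46 + I}{4 \left(2 + O\right)}$)
$- 116 s{\left(51,-3 \right)} = - 116 \frac{-46 + 51}{4 \left(2 - 3\right)} = - 116 \cdot \frac{1}{4} \frac{1}{-1} \cdot 5 = - 116 \cdot \frac{1}{4} \left(-1\right) 5 = \left(-116\right) \left(- \frac{5}{4}\right) = 145$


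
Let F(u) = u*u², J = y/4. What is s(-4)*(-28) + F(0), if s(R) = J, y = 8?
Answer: -56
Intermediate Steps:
J = 2 (J = 8/4 = 8*(¼) = 2)
s(R) = 2
F(u) = u³
s(-4)*(-28) + F(0) = 2*(-28) + 0³ = -56 + 0 = -56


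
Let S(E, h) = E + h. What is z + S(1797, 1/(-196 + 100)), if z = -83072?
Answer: -7802401/96 ≈ -81275.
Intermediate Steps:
z + S(1797, 1/(-196 + 100)) = -83072 + (1797 + 1/(-196 + 100)) = -83072 + (1797 + 1/(-96)) = -83072 + (1797 - 1/96) = -83072 + 172511/96 = -7802401/96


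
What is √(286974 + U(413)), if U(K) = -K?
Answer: √286561 ≈ 535.31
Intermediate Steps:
√(286974 + U(413)) = √(286974 - 1*413) = √(286974 - 413) = √286561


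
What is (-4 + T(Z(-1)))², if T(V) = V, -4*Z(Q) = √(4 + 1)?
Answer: (16 + √5)²/16 ≈ 20.785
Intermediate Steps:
Z(Q) = -√5/4 (Z(Q) = -√(4 + 1)/4 = -√5/4)
(-4 + T(Z(-1)))² = (-4 - √5/4)²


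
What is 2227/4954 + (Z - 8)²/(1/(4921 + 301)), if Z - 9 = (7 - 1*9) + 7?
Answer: 931314595/4954 ≈ 1.8799e+5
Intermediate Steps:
Z = 14 (Z = 9 + ((7 - 1*9) + 7) = 9 + ((7 - 9) + 7) = 9 + (-2 + 7) = 9 + 5 = 14)
2227/4954 + (Z - 8)²/(1/(4921 + 301)) = 2227/4954 + (14 - 8)²/(1/(4921 + 301)) = 2227*(1/4954) + 6²/(1/5222) = 2227/4954 + 36/(1/5222) = 2227/4954 + 36*5222 = 2227/4954 + 187992 = 931314595/4954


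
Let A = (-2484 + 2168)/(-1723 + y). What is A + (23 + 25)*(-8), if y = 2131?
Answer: -39247/102 ≈ -384.77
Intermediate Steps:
A = -79/102 (A = (-2484 + 2168)/(-1723 + 2131) = -316/408 = -316*1/408 = -79/102 ≈ -0.77451)
A + (23 + 25)*(-8) = -79/102 + (23 + 25)*(-8) = -79/102 + 48*(-8) = -79/102 - 384 = -39247/102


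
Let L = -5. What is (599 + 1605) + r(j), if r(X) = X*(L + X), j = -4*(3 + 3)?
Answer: 2900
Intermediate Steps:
j = -24 (j = -4*6 = -24)
r(X) = X*(-5 + X)
(599 + 1605) + r(j) = (599 + 1605) - 24*(-5 - 24) = 2204 - 24*(-29) = 2204 + 696 = 2900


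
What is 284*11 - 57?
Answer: 3067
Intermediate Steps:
284*11 - 57 = 3124 - 57 = 3067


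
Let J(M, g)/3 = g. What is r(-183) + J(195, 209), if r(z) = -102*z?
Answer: 19293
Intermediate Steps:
J(M, g) = 3*g
r(-183) + J(195, 209) = -102*(-183) + 3*209 = 18666 + 627 = 19293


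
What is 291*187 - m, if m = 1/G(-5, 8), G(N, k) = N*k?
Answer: 2176681/40 ≈ 54417.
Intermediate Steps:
m = -1/40 (m = 1/(-5*8) = 1/(-40) = -1/40 ≈ -0.025000)
291*187 - m = 291*187 - 1*(-1/40) = 54417 + 1/40 = 2176681/40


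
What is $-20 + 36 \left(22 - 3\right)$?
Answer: $664$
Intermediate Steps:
$-20 + 36 \left(22 - 3\right) = -20 + 36 \cdot 19 = -20 + 684 = 664$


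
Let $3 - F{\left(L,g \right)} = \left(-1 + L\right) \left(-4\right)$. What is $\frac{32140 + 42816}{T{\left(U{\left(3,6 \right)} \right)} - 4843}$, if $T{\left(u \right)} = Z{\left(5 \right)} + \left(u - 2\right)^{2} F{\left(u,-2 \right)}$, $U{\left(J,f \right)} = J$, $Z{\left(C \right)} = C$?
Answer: $- \frac{74956}{4827} \approx -15.528$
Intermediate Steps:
$F{\left(L,g \right)} = -1 + 4 L$ ($F{\left(L,g \right)} = 3 - \left(-1 + L\right) \left(-4\right) = 3 - \left(4 - 4 L\right) = 3 + \left(-4 + 4 L\right) = -1 + 4 L$)
$T{\left(u \right)} = 5 + \left(-2 + u\right)^{2} \left(-1 + 4 u\right)$ ($T{\left(u \right)} = 5 + \left(u - 2\right)^{2} \left(-1 + 4 u\right) = 5 + \left(-2 + u\right)^{2} \left(-1 + 4 u\right)$)
$\frac{32140 + 42816}{T{\left(U{\left(3,6 \right)} \right)} - 4843} = \frac{32140 + 42816}{\left(5 + \left(-2 + 3\right)^{2} \left(-1 + 4 \cdot 3\right)\right) - 4843} = \frac{74956}{\left(5 + 1^{2} \left(-1 + 12\right)\right) - 4843} = \frac{74956}{\left(5 + 1 \cdot 11\right) - 4843} = \frac{74956}{\left(5 + 11\right) - 4843} = \frac{74956}{16 - 4843} = \frac{74956}{-4827} = 74956 \left(- \frac{1}{4827}\right) = - \frac{74956}{4827}$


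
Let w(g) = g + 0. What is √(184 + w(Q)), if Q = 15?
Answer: √199 ≈ 14.107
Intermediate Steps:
w(g) = g
√(184 + w(Q)) = √(184 + 15) = √199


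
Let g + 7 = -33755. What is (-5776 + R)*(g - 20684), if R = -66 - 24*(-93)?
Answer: 196550060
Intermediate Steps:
g = -33762 (g = -7 - 33755 = -33762)
R = 2166 (R = -66 + 2232 = 2166)
(-5776 + R)*(g - 20684) = (-5776 + 2166)*(-33762 - 20684) = -3610*(-54446) = 196550060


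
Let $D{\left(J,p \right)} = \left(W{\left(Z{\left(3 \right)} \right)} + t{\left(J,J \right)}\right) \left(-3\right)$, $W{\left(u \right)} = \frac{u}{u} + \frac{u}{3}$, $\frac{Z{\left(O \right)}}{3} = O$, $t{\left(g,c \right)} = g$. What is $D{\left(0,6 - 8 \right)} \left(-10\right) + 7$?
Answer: $127$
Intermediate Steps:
$Z{\left(O \right)} = 3 O$
$W{\left(u \right)} = 1 + \frac{u}{3}$ ($W{\left(u \right)} = 1 + u \frac{1}{3} = 1 + \frac{u}{3}$)
$D{\left(J,p \right)} = -12 - 3 J$ ($D{\left(J,p \right)} = \left(\left(1 + \frac{3 \cdot 3}{3}\right) + J\right) \left(-3\right) = \left(\left(1 + \frac{1}{3} \cdot 9\right) + J\right) \left(-3\right) = \left(\left(1 + 3\right) + J\right) \left(-3\right) = \left(4 + J\right) \left(-3\right) = -12 - 3 J$)
$D{\left(0,6 - 8 \right)} \left(-10\right) + 7 = \left(-12 - 0\right) \left(-10\right) + 7 = \left(-12 + 0\right) \left(-10\right) + 7 = \left(-12\right) \left(-10\right) + 7 = 120 + 7 = 127$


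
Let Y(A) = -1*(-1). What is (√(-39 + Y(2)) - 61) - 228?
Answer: -289 + I*√38 ≈ -289.0 + 6.1644*I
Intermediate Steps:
Y(A) = 1
(√(-39 + Y(2)) - 61) - 228 = (√(-39 + 1) - 61) - 228 = (√(-38) - 61) - 228 = (I*√38 - 61) - 228 = (-61 + I*√38) - 228 = -289 + I*√38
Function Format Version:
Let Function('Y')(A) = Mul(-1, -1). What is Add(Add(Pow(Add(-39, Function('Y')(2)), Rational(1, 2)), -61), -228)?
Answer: Add(-289, Mul(I, Pow(38, Rational(1, 2)))) ≈ Add(-289.00, Mul(6.1644, I))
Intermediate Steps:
Function('Y')(A) = 1
Add(Add(Pow(Add(-39, Function('Y')(2)), Rational(1, 2)), -61), -228) = Add(Add(Pow(Add(-39, 1), Rational(1, 2)), -61), -228) = Add(Add(Pow(-38, Rational(1, 2)), -61), -228) = Add(Add(Mul(I, Pow(38, Rational(1, 2))), -61), -228) = Add(Add(-61, Mul(I, Pow(38, Rational(1, 2)))), -228) = Add(-289, Mul(I, Pow(38, Rational(1, 2))))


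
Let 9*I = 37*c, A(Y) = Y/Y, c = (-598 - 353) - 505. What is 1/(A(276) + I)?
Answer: -9/53863 ≈ -0.00016709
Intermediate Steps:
c = -1456 (c = -951 - 505 = -1456)
A(Y) = 1
I = -53872/9 (I = (37*(-1456))/9 = (⅑)*(-53872) = -53872/9 ≈ -5985.8)
1/(A(276) + I) = 1/(1 - 53872/9) = 1/(-53863/9) = -9/53863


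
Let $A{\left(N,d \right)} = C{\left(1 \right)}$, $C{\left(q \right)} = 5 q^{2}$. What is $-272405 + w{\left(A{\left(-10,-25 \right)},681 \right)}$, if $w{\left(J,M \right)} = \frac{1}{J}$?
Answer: $- \frac{1362024}{5} \approx -2.7241 \cdot 10^{5}$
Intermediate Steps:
$A{\left(N,d \right)} = 5$ ($A{\left(N,d \right)} = 5 \cdot 1^{2} = 5 \cdot 1 = 5$)
$-272405 + w{\left(A{\left(-10,-25 \right)},681 \right)} = -272405 + \frac{1}{5} = - \frac{1362024}{5}$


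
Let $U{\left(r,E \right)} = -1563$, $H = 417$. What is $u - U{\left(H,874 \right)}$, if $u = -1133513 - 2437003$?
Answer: $-3568953$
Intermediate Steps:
$u = -3570516$
$u - U{\left(H,874 \right)} = -3570516 - -1563 = -3570516 + 1563 = -3568953$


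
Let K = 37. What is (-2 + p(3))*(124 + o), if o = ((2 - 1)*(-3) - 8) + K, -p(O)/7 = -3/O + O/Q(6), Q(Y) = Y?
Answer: 225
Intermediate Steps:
p(O) = 21/O - 7*O/6 (p(O) = -7*(-3/O + O/6) = 21/O - 7*O/6)
o = 26 (o = ((2 - 1)*(-3) - 8) + 37 = (1*(-3) - 8) + 37 = (-3 - 8) + 37 = -11 + 37 = 26)
(-2 + p(3))*(124 + o) = (-2 + (21/3 - 7/6*3))*(124 + 26) = (-2 + (21*(⅓) - 7/2))*150 = (-2 + (7 - 7/2))*150 = (-2 + 7/2)*150 = (3/2)*150 = 225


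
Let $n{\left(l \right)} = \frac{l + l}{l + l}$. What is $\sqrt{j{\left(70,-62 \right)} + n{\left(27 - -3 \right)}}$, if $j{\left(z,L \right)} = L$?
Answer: $i \sqrt{61} \approx 7.8102 i$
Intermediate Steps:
$n{\left(l \right)} = 1$ ($n{\left(l \right)} = \frac{2 l}{2 l} = 2 l \frac{1}{2 l} = 1$)
$\sqrt{j{\left(70,-62 \right)} + n{\left(27 - -3 \right)}} = \sqrt{-62 + 1} = \sqrt{-61} = i \sqrt{61}$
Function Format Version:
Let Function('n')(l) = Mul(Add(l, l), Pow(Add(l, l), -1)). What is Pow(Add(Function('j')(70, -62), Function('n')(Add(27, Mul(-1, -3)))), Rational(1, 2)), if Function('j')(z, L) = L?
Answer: Mul(I, Pow(61, Rational(1, 2))) ≈ Mul(7.8102, I)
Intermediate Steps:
Function('n')(l) = 1 (Function('n')(l) = Mul(Mul(2, l), Pow(Mul(2, l), -1)) = Mul(Mul(2, l), Mul(Rational(1, 2), Pow(l, -1))) = 1)
Pow(Add(Function('j')(70, -62), Function('n')(Add(27, Mul(-1, -3)))), Rational(1, 2)) = Pow(Add(-62, 1), Rational(1, 2)) = Pow(-61, Rational(1, 2)) = Mul(I, Pow(61, Rational(1, 2)))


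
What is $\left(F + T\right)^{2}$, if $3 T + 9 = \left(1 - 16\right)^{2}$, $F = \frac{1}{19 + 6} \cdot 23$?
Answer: $\frac{3323329}{625} \approx 5317.3$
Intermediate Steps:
$F = \frac{23}{25}$ ($F = \frac{1}{25} \cdot 23 = \frac{23}{25} \approx 0.92$)
$T = 72$ ($T = -3 + \frac{\left(1 - 16\right)^{2}}{3} = -3 + \frac{\left(-15\right)^{2}}{3} = -3 + \frac{1}{3} \cdot 225 = -3 + 75 = 72$)
$\left(F + T\right)^{2} = \left(\frac{23}{25} + 72\right)^{2} = \left(\frac{1823}{25}\right)^{2} = \frac{3323329}{625}$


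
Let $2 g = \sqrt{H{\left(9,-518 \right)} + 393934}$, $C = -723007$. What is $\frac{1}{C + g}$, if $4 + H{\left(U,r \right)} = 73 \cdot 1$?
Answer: $- \frac{152212}{110050320747} - \frac{2 \sqrt{394003}}{2090956094193} \approx -1.3837 \cdot 10^{-6}$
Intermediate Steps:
$H{\left(U,r \right)} = 69$ ($H{\left(U,r \right)} = -4 + 73 \cdot 1 = -4 + 73 = 69$)
$g = \frac{\sqrt{394003}}{2}$ ($g = \frac{\sqrt{69 + 393934}}{2} = \frac{\sqrt{394003}}{2} \approx 313.85$)
$\frac{1}{C + g} = \frac{1}{-723007 + \frac{\sqrt{394003}}{2}}$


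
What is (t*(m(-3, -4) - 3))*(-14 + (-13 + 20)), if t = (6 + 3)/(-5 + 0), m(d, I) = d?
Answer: -378/5 ≈ -75.600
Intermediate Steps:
t = -9/5 (t = 9/(-5) = 9*(-⅕) = -9/5 ≈ -1.8000)
(t*(m(-3, -4) - 3))*(-14 + (-13 + 20)) = (-9*(-3 - 3)/5)*(-14 + (-13 + 20)) = (-9/5*(-6))*(-14 + 7) = (54/5)*(-7) = -378/5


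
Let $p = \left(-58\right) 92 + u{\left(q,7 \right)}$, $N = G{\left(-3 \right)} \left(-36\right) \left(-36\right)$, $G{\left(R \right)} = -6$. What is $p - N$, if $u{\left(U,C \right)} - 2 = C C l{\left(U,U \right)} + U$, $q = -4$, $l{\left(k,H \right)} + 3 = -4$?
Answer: $2095$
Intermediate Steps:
$l{\left(k,H \right)} = -7$ ($l{\left(k,H \right)} = -3 - 4 = -7$)
$u{\left(U,C \right)} = 2 + U - 7 C^{2}$ ($u{\left(U,C \right)} = 2 + \left(C C \left(-7\right) + U\right) = 2 + \left(C^{2} \left(-7\right) + U\right) = 2 - \left(- U + 7 C^{2}\right) = 2 + U - 7 C^{2}$)
$N = -7776$ ($N = \left(-6\right) \left(-36\right) \left(-36\right) = 216 \left(-36\right) = -7776$)
$p = -5681$ ($p = \left(-58\right) 92 - \left(2 + 343\right) = -5336 - 345 = -5681$)
$p - N = -5681 - -7776 = -5681 + 7776 = 2095$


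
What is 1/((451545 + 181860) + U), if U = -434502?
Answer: 1/198903 ≈ 5.0276e-6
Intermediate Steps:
1/((451545 + 181860) + U) = 1/((451545 + 181860) - 434502) = 1/(633405 - 434502) = 1/198903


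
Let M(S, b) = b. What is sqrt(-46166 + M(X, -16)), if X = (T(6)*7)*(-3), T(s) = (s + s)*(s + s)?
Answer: I*sqrt(46182) ≈ 214.9*I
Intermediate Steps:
T(s) = 4*s**2 (T(s) = (2*s)*(2*s) = 4*s**2)
X = -3024 (X = ((4*6**2)*7)*(-3) = ((4*36)*7)*(-3) = (144*7)*(-3) = 1008*(-3) = -3024)
sqrt(-46166 + M(X, -16)) = sqrt(-46166 - 16) = sqrt(-46182) = I*sqrt(46182)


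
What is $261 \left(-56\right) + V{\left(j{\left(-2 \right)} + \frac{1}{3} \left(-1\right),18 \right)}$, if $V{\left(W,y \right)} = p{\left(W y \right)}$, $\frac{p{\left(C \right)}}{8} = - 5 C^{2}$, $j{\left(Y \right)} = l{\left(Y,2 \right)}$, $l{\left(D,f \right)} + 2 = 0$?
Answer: $-85176$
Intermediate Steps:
$l{\left(D,f \right)} = -2$ ($l{\left(D,f \right)} = -2 + 0 = -2$)
$j{\left(Y \right)} = -2$
$p{\left(C \right)} = - 40 C^{2}$ ($p{\left(C \right)} = 8 \left(- 5 C^{2}\right) = - 40 C^{2}$)
$V{\left(W,y \right)} = - 40 W^{2} y^{2}$ ($V{\left(W,y \right)} = - 40 \left(W y\right)^{2} = - 40 W^{2} y^{2}$)
$261 \left(-56\right) + V{\left(j{\left(-2 \right)} + \frac{1}{3} \left(-1\right),18 \right)} = 261 \left(-56\right) - 40 \left(-2 + \frac{1}{3} \left(-1\right)\right)^{2} \cdot 18^{2} = -14616 - 40 \left(-2 + \frac{1}{3} \left(-1\right)\right)^{2} \cdot 324 = -14616 - 40 \left(-2 - \frac{1}{3}\right)^{2} \cdot 324 = -14616 - 40 \left(- \frac{7}{3}\right)^{2} \cdot 324 = -14616 - \frac{1960}{9} \cdot 324 = -14616 - 70560 = -85176$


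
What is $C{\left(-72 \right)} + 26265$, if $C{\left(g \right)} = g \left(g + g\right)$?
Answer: $36633$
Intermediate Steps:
$C{\left(g \right)} = 2 g^{2}$ ($C{\left(g \right)} = g 2 g = 2 g^{2}$)
$C{\left(-72 \right)} + 26265 = 2 \left(-72\right)^{2} + 26265 = 2 \cdot 5184 + 26265 = 10368 + 26265 = 36633$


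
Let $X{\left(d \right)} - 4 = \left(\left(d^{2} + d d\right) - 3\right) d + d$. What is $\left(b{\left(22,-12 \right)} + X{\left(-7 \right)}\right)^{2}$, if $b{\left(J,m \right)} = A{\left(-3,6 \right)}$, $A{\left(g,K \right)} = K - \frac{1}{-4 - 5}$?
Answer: $\frac{35485849}{81} \approx 4.381 \cdot 10^{5}$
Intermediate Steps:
$A{\left(g,K \right)} = \frac{1}{9} + K$ ($A{\left(g,K \right)} = K - \frac{1}{-9} = K - - \frac{1}{9} = K + \frac{1}{9} = \frac{1}{9} + K$)
$b{\left(J,m \right)} = \frac{55}{9}$ ($b{\left(J,m \right)} = \frac{1}{9} + 6 = \frac{55}{9}$)
$X{\left(d \right)} = 4 + d + d \left(-3 + 2 d^{2}\right)$ ($X{\left(d \right)} = 4 + \left(\left(\left(d^{2} + d d\right) - 3\right) d + d\right) = 4 + \left(\left(\left(d^{2} + d^{2}\right) - 3\right) d + d\right) = 4 + \left(\left(2 d^{2} - 3\right) d + d\right) = 4 + \left(\left(-3 + 2 d^{2}\right) d + d\right) = 4 + \left(d \left(-3 + 2 d^{2}\right) + d\right) = 4 + \left(d + d \left(-3 + 2 d^{2}\right)\right) = 4 + d + d \left(-3 + 2 d^{2}\right)$)
$\left(b{\left(22,-12 \right)} + X{\left(-7 \right)}\right)^{2} = \left(\frac{55}{9} + \left(4 - -14 + 2 \left(-7\right)^{3}\right)\right)^{2} = \left(\frac{55}{9} + \left(4 + 14 + 2 \left(-343\right)\right)\right)^{2} = \left(\frac{55}{9} + \left(4 + 14 - 686\right)\right)^{2} = \left(\frac{55}{9} - 668\right)^{2} = \left(- \frac{5957}{9}\right)^{2} = \frac{35485849}{81}$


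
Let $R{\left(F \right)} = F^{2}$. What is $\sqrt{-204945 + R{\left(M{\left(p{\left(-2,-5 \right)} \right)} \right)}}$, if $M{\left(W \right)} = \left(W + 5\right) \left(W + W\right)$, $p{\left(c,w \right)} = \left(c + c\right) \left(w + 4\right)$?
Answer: $i \sqrt{199761} \approx 446.95 i$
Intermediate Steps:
$p{\left(c,w \right)} = 2 c \left(4 + w\right)$
$M{\left(W \right)} = 2 W \left(5 + W\right)$ ($M{\left(W \right)} = \left(5 + W\right) 2 W = 2 W \left(5 + W\right)$)
$\sqrt{-204945 + R{\left(M{\left(p{\left(-2,-5 \right)} \right)} \right)}} = \sqrt{-204945 + \left(2 \cdot 2 \left(-2\right) \left(4 - 5\right) \left(5 + 2 \left(-2\right) \left(4 - 5\right)\right)\right)^{2}} = \sqrt{-204945 + \left(2 \cdot 2 \left(-2\right) \left(-1\right) \left(5 + 2 \left(-2\right) \left(-1\right)\right)\right)^{2}} = \sqrt{-204945 + \left(2 \cdot 4 \left(5 + 4\right)\right)^{2}} = \sqrt{-204945 + \left(2 \cdot 4 \cdot 9\right)^{2}} = \sqrt{-204945 + 72^{2}} = \sqrt{-204945 + 5184} = \sqrt{-199761} = i \sqrt{199761}$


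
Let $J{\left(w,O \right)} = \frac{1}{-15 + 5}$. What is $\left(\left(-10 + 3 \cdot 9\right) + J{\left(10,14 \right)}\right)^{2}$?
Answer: $\frac{28561}{100} \approx 285.61$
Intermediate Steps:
$J{\left(w,O \right)} = - \frac{1}{10}$ ($J{\left(w,O \right)} = \frac{1}{-10} = - \frac{1}{10}$)
$\left(\left(-10 + 3 \cdot 9\right) + J{\left(10,14 \right)}\right)^{2} = \left(\left(-10 + 3 \cdot 9\right) - \frac{1}{10}\right)^{2} = \left(\left(-10 + 27\right) - \frac{1}{10}\right)^{2} = \left(17 - \frac{1}{10}\right)^{2} = \left(\frac{169}{10}\right)^{2} = \frac{28561}{100}$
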